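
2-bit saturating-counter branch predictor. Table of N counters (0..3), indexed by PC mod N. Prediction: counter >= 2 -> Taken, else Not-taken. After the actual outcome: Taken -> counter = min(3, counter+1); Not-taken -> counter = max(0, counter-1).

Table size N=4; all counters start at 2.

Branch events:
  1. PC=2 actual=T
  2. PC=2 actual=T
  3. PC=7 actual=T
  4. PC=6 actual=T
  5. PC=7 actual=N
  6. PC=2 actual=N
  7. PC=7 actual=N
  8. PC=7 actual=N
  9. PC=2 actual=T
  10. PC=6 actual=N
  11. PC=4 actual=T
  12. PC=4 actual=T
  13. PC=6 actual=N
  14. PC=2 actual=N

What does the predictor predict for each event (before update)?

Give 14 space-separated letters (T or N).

Answer: T T T T T T T N T T T T T N

Derivation:
Ev 1: PC=2 idx=2 pred=T actual=T -> ctr[2]=3
Ev 2: PC=2 idx=2 pred=T actual=T -> ctr[2]=3
Ev 3: PC=7 idx=3 pred=T actual=T -> ctr[3]=3
Ev 4: PC=6 idx=2 pred=T actual=T -> ctr[2]=3
Ev 5: PC=7 idx=3 pred=T actual=N -> ctr[3]=2
Ev 6: PC=2 idx=2 pred=T actual=N -> ctr[2]=2
Ev 7: PC=7 idx=3 pred=T actual=N -> ctr[3]=1
Ev 8: PC=7 idx=3 pred=N actual=N -> ctr[3]=0
Ev 9: PC=2 idx=2 pred=T actual=T -> ctr[2]=3
Ev 10: PC=6 idx=2 pred=T actual=N -> ctr[2]=2
Ev 11: PC=4 idx=0 pred=T actual=T -> ctr[0]=3
Ev 12: PC=4 idx=0 pred=T actual=T -> ctr[0]=3
Ev 13: PC=6 idx=2 pred=T actual=N -> ctr[2]=1
Ev 14: PC=2 idx=2 pred=N actual=N -> ctr[2]=0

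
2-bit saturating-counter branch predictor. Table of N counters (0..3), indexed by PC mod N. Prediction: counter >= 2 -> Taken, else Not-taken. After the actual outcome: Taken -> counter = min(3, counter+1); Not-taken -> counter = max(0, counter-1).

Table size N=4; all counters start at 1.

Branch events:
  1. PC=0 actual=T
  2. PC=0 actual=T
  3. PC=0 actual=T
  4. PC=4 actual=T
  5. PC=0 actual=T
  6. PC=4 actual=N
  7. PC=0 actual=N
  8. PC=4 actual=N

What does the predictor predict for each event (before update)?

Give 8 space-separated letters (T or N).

Ev 1: PC=0 idx=0 pred=N actual=T -> ctr[0]=2
Ev 2: PC=0 idx=0 pred=T actual=T -> ctr[0]=3
Ev 3: PC=0 idx=0 pred=T actual=T -> ctr[0]=3
Ev 4: PC=4 idx=0 pred=T actual=T -> ctr[0]=3
Ev 5: PC=0 idx=0 pred=T actual=T -> ctr[0]=3
Ev 6: PC=4 idx=0 pred=T actual=N -> ctr[0]=2
Ev 7: PC=0 idx=0 pred=T actual=N -> ctr[0]=1
Ev 8: PC=4 idx=0 pred=N actual=N -> ctr[0]=0

Answer: N T T T T T T N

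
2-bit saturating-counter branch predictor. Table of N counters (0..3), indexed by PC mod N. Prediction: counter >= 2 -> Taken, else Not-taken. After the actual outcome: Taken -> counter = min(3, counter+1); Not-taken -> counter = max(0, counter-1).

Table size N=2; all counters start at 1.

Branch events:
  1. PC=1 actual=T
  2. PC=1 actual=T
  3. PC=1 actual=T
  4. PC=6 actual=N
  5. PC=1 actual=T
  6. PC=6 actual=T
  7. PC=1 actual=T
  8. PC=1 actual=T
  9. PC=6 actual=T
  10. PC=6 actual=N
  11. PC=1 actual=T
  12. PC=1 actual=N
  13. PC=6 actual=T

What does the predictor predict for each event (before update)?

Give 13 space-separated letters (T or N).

Ev 1: PC=1 idx=1 pred=N actual=T -> ctr[1]=2
Ev 2: PC=1 idx=1 pred=T actual=T -> ctr[1]=3
Ev 3: PC=1 idx=1 pred=T actual=T -> ctr[1]=3
Ev 4: PC=6 idx=0 pred=N actual=N -> ctr[0]=0
Ev 5: PC=1 idx=1 pred=T actual=T -> ctr[1]=3
Ev 6: PC=6 idx=0 pred=N actual=T -> ctr[0]=1
Ev 7: PC=1 idx=1 pred=T actual=T -> ctr[1]=3
Ev 8: PC=1 idx=1 pred=T actual=T -> ctr[1]=3
Ev 9: PC=6 idx=0 pred=N actual=T -> ctr[0]=2
Ev 10: PC=6 idx=0 pred=T actual=N -> ctr[0]=1
Ev 11: PC=1 idx=1 pred=T actual=T -> ctr[1]=3
Ev 12: PC=1 idx=1 pred=T actual=N -> ctr[1]=2
Ev 13: PC=6 idx=0 pred=N actual=T -> ctr[0]=2

Answer: N T T N T N T T N T T T N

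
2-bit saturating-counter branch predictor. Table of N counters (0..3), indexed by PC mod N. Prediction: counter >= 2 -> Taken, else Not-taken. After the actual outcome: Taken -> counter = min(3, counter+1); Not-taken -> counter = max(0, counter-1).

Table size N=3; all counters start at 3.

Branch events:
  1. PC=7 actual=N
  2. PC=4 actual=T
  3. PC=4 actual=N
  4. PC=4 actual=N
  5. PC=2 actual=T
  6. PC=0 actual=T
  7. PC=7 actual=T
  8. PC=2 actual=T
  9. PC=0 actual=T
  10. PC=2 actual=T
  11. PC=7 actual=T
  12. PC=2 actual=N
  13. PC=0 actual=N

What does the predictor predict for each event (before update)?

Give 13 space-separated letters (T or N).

Answer: T T T T T T N T T T T T T

Derivation:
Ev 1: PC=7 idx=1 pred=T actual=N -> ctr[1]=2
Ev 2: PC=4 idx=1 pred=T actual=T -> ctr[1]=3
Ev 3: PC=4 idx=1 pred=T actual=N -> ctr[1]=2
Ev 4: PC=4 idx=1 pred=T actual=N -> ctr[1]=1
Ev 5: PC=2 idx=2 pred=T actual=T -> ctr[2]=3
Ev 6: PC=0 idx=0 pred=T actual=T -> ctr[0]=3
Ev 7: PC=7 idx=1 pred=N actual=T -> ctr[1]=2
Ev 8: PC=2 idx=2 pred=T actual=T -> ctr[2]=3
Ev 9: PC=0 idx=0 pred=T actual=T -> ctr[0]=3
Ev 10: PC=2 idx=2 pred=T actual=T -> ctr[2]=3
Ev 11: PC=7 idx=1 pred=T actual=T -> ctr[1]=3
Ev 12: PC=2 idx=2 pred=T actual=N -> ctr[2]=2
Ev 13: PC=0 idx=0 pred=T actual=N -> ctr[0]=2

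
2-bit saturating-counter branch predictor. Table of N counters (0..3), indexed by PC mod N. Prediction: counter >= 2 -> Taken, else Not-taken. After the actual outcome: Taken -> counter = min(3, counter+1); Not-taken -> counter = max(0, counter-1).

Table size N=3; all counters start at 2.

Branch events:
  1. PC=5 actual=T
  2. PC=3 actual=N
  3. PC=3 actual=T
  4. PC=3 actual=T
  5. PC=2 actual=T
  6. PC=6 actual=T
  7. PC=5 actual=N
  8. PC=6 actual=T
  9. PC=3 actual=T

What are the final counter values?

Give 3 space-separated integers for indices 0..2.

Answer: 3 2 2

Derivation:
Ev 1: PC=5 idx=2 pred=T actual=T -> ctr[2]=3
Ev 2: PC=3 idx=0 pred=T actual=N -> ctr[0]=1
Ev 3: PC=3 idx=0 pred=N actual=T -> ctr[0]=2
Ev 4: PC=3 idx=0 pred=T actual=T -> ctr[0]=3
Ev 5: PC=2 idx=2 pred=T actual=T -> ctr[2]=3
Ev 6: PC=6 idx=0 pred=T actual=T -> ctr[0]=3
Ev 7: PC=5 idx=2 pred=T actual=N -> ctr[2]=2
Ev 8: PC=6 idx=0 pred=T actual=T -> ctr[0]=3
Ev 9: PC=3 idx=0 pred=T actual=T -> ctr[0]=3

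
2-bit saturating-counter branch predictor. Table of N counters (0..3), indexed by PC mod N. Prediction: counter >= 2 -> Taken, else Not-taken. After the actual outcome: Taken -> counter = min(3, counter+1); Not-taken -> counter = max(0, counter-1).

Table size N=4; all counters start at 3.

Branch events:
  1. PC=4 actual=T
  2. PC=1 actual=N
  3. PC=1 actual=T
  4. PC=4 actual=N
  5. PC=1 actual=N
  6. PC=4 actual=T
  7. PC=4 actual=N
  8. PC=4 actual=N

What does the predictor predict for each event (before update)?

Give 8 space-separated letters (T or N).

Answer: T T T T T T T T

Derivation:
Ev 1: PC=4 idx=0 pred=T actual=T -> ctr[0]=3
Ev 2: PC=1 idx=1 pred=T actual=N -> ctr[1]=2
Ev 3: PC=1 idx=1 pred=T actual=T -> ctr[1]=3
Ev 4: PC=4 idx=0 pred=T actual=N -> ctr[0]=2
Ev 5: PC=1 idx=1 pred=T actual=N -> ctr[1]=2
Ev 6: PC=4 idx=0 pred=T actual=T -> ctr[0]=3
Ev 7: PC=4 idx=0 pred=T actual=N -> ctr[0]=2
Ev 8: PC=4 idx=0 pred=T actual=N -> ctr[0]=1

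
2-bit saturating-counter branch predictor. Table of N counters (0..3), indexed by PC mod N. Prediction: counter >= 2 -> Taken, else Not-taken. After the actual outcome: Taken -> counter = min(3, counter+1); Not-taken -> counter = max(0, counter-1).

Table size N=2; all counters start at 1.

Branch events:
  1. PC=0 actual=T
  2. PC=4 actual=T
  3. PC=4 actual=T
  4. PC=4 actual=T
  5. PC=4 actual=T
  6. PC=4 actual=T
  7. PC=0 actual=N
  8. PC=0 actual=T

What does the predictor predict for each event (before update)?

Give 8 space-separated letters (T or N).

Answer: N T T T T T T T

Derivation:
Ev 1: PC=0 idx=0 pred=N actual=T -> ctr[0]=2
Ev 2: PC=4 idx=0 pred=T actual=T -> ctr[0]=3
Ev 3: PC=4 idx=0 pred=T actual=T -> ctr[0]=3
Ev 4: PC=4 idx=0 pred=T actual=T -> ctr[0]=3
Ev 5: PC=4 idx=0 pred=T actual=T -> ctr[0]=3
Ev 6: PC=4 idx=0 pred=T actual=T -> ctr[0]=3
Ev 7: PC=0 idx=0 pred=T actual=N -> ctr[0]=2
Ev 8: PC=0 idx=0 pred=T actual=T -> ctr[0]=3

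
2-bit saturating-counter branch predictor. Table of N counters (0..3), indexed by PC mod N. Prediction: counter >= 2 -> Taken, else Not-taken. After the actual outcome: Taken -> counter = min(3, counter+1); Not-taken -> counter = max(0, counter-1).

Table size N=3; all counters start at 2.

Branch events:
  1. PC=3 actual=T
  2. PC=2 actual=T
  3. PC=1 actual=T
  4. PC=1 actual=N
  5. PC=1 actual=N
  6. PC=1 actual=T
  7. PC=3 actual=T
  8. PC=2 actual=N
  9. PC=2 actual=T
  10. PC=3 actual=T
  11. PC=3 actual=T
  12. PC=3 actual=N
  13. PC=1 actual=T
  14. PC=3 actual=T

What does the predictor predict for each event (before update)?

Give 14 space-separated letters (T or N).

Answer: T T T T T N T T T T T T T T

Derivation:
Ev 1: PC=3 idx=0 pred=T actual=T -> ctr[0]=3
Ev 2: PC=2 idx=2 pred=T actual=T -> ctr[2]=3
Ev 3: PC=1 idx=1 pred=T actual=T -> ctr[1]=3
Ev 4: PC=1 idx=1 pred=T actual=N -> ctr[1]=2
Ev 5: PC=1 idx=1 pred=T actual=N -> ctr[1]=1
Ev 6: PC=1 idx=1 pred=N actual=T -> ctr[1]=2
Ev 7: PC=3 idx=0 pred=T actual=T -> ctr[0]=3
Ev 8: PC=2 idx=2 pred=T actual=N -> ctr[2]=2
Ev 9: PC=2 idx=2 pred=T actual=T -> ctr[2]=3
Ev 10: PC=3 idx=0 pred=T actual=T -> ctr[0]=3
Ev 11: PC=3 idx=0 pred=T actual=T -> ctr[0]=3
Ev 12: PC=3 idx=0 pred=T actual=N -> ctr[0]=2
Ev 13: PC=1 idx=1 pred=T actual=T -> ctr[1]=3
Ev 14: PC=3 idx=0 pred=T actual=T -> ctr[0]=3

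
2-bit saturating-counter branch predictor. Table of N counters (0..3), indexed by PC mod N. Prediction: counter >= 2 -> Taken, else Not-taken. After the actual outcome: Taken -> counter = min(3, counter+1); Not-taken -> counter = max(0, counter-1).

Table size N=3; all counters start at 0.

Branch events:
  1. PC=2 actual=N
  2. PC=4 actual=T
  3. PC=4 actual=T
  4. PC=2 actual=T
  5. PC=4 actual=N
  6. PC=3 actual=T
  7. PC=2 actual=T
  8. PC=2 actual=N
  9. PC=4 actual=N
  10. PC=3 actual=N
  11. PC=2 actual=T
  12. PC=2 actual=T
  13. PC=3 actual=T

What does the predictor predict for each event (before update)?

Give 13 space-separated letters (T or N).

Answer: N N N N T N N T N N N T N

Derivation:
Ev 1: PC=2 idx=2 pred=N actual=N -> ctr[2]=0
Ev 2: PC=4 idx=1 pred=N actual=T -> ctr[1]=1
Ev 3: PC=4 idx=1 pred=N actual=T -> ctr[1]=2
Ev 4: PC=2 idx=2 pred=N actual=T -> ctr[2]=1
Ev 5: PC=4 idx=1 pred=T actual=N -> ctr[1]=1
Ev 6: PC=3 idx=0 pred=N actual=T -> ctr[0]=1
Ev 7: PC=2 idx=2 pred=N actual=T -> ctr[2]=2
Ev 8: PC=2 idx=2 pred=T actual=N -> ctr[2]=1
Ev 9: PC=4 idx=1 pred=N actual=N -> ctr[1]=0
Ev 10: PC=3 idx=0 pred=N actual=N -> ctr[0]=0
Ev 11: PC=2 idx=2 pred=N actual=T -> ctr[2]=2
Ev 12: PC=2 idx=2 pred=T actual=T -> ctr[2]=3
Ev 13: PC=3 idx=0 pred=N actual=T -> ctr[0]=1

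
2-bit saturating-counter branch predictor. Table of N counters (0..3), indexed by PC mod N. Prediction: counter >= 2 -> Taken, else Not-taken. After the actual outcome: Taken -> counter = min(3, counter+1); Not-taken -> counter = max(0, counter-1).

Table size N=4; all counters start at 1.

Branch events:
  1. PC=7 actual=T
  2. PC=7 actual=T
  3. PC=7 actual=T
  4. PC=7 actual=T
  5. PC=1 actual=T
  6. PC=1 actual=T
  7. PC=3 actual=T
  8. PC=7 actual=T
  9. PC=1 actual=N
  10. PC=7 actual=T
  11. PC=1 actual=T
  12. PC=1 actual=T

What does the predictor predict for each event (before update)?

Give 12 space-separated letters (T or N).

Answer: N T T T N T T T T T T T

Derivation:
Ev 1: PC=7 idx=3 pred=N actual=T -> ctr[3]=2
Ev 2: PC=7 idx=3 pred=T actual=T -> ctr[3]=3
Ev 3: PC=7 idx=3 pred=T actual=T -> ctr[3]=3
Ev 4: PC=7 idx=3 pred=T actual=T -> ctr[3]=3
Ev 5: PC=1 idx=1 pred=N actual=T -> ctr[1]=2
Ev 6: PC=1 idx=1 pred=T actual=T -> ctr[1]=3
Ev 7: PC=3 idx=3 pred=T actual=T -> ctr[3]=3
Ev 8: PC=7 idx=3 pred=T actual=T -> ctr[3]=3
Ev 9: PC=1 idx=1 pred=T actual=N -> ctr[1]=2
Ev 10: PC=7 idx=3 pred=T actual=T -> ctr[3]=3
Ev 11: PC=1 idx=1 pred=T actual=T -> ctr[1]=3
Ev 12: PC=1 idx=1 pred=T actual=T -> ctr[1]=3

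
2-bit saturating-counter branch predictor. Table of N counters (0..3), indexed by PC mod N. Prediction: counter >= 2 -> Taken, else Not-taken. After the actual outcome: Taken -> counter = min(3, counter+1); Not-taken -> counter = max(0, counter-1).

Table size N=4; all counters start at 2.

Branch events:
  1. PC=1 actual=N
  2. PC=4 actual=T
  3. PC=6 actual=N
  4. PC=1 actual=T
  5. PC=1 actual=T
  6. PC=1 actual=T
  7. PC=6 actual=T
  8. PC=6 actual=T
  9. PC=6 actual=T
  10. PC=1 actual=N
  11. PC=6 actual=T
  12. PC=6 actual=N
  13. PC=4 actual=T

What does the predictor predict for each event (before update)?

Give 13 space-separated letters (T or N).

Ev 1: PC=1 idx=1 pred=T actual=N -> ctr[1]=1
Ev 2: PC=4 idx=0 pred=T actual=T -> ctr[0]=3
Ev 3: PC=6 idx=2 pred=T actual=N -> ctr[2]=1
Ev 4: PC=1 idx=1 pred=N actual=T -> ctr[1]=2
Ev 5: PC=1 idx=1 pred=T actual=T -> ctr[1]=3
Ev 6: PC=1 idx=1 pred=T actual=T -> ctr[1]=3
Ev 7: PC=6 idx=2 pred=N actual=T -> ctr[2]=2
Ev 8: PC=6 idx=2 pred=T actual=T -> ctr[2]=3
Ev 9: PC=6 idx=2 pred=T actual=T -> ctr[2]=3
Ev 10: PC=1 idx=1 pred=T actual=N -> ctr[1]=2
Ev 11: PC=6 idx=2 pred=T actual=T -> ctr[2]=3
Ev 12: PC=6 idx=2 pred=T actual=N -> ctr[2]=2
Ev 13: PC=4 idx=0 pred=T actual=T -> ctr[0]=3

Answer: T T T N T T N T T T T T T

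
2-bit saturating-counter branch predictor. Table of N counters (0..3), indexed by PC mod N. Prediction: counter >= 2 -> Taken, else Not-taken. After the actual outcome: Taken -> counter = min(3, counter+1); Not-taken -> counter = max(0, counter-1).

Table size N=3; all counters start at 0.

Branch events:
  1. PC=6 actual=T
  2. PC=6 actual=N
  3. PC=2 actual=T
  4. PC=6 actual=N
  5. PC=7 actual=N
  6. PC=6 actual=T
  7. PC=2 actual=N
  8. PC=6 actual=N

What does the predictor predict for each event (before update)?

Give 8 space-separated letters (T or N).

Ev 1: PC=6 idx=0 pred=N actual=T -> ctr[0]=1
Ev 2: PC=6 idx=0 pred=N actual=N -> ctr[0]=0
Ev 3: PC=2 idx=2 pred=N actual=T -> ctr[2]=1
Ev 4: PC=6 idx=0 pred=N actual=N -> ctr[0]=0
Ev 5: PC=7 idx=1 pred=N actual=N -> ctr[1]=0
Ev 6: PC=6 idx=0 pred=N actual=T -> ctr[0]=1
Ev 7: PC=2 idx=2 pred=N actual=N -> ctr[2]=0
Ev 8: PC=6 idx=0 pred=N actual=N -> ctr[0]=0

Answer: N N N N N N N N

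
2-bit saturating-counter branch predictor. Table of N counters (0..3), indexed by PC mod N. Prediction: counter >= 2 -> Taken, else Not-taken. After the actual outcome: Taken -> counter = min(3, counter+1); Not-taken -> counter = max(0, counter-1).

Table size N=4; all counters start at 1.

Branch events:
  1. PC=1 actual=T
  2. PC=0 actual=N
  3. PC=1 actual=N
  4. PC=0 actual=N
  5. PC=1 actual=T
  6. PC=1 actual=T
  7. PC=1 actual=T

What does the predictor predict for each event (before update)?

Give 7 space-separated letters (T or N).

Answer: N N T N N T T

Derivation:
Ev 1: PC=1 idx=1 pred=N actual=T -> ctr[1]=2
Ev 2: PC=0 idx=0 pred=N actual=N -> ctr[0]=0
Ev 3: PC=1 idx=1 pred=T actual=N -> ctr[1]=1
Ev 4: PC=0 idx=0 pred=N actual=N -> ctr[0]=0
Ev 5: PC=1 idx=1 pred=N actual=T -> ctr[1]=2
Ev 6: PC=1 idx=1 pred=T actual=T -> ctr[1]=3
Ev 7: PC=1 idx=1 pred=T actual=T -> ctr[1]=3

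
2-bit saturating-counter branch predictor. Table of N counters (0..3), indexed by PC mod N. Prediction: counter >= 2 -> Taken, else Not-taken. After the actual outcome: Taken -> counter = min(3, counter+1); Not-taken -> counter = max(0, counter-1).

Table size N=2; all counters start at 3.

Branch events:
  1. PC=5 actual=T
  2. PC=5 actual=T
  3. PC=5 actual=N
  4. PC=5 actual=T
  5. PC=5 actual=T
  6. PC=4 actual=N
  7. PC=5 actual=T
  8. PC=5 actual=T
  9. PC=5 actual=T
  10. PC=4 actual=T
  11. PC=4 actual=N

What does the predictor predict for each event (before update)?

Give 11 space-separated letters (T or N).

Ev 1: PC=5 idx=1 pred=T actual=T -> ctr[1]=3
Ev 2: PC=5 idx=1 pred=T actual=T -> ctr[1]=3
Ev 3: PC=5 idx=1 pred=T actual=N -> ctr[1]=2
Ev 4: PC=5 idx=1 pred=T actual=T -> ctr[1]=3
Ev 5: PC=5 idx=1 pred=T actual=T -> ctr[1]=3
Ev 6: PC=4 idx=0 pred=T actual=N -> ctr[0]=2
Ev 7: PC=5 idx=1 pred=T actual=T -> ctr[1]=3
Ev 8: PC=5 idx=1 pred=T actual=T -> ctr[1]=3
Ev 9: PC=5 idx=1 pred=T actual=T -> ctr[1]=3
Ev 10: PC=4 idx=0 pred=T actual=T -> ctr[0]=3
Ev 11: PC=4 idx=0 pred=T actual=N -> ctr[0]=2

Answer: T T T T T T T T T T T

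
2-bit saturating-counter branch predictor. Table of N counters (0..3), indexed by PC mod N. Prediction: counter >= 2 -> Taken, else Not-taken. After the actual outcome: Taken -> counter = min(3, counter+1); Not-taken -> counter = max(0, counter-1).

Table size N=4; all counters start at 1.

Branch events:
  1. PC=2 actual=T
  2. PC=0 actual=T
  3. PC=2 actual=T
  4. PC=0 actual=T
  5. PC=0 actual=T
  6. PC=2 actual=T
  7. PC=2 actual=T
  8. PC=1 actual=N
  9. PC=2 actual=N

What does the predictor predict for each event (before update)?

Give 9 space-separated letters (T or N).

Ev 1: PC=2 idx=2 pred=N actual=T -> ctr[2]=2
Ev 2: PC=0 idx=0 pred=N actual=T -> ctr[0]=2
Ev 3: PC=2 idx=2 pred=T actual=T -> ctr[2]=3
Ev 4: PC=0 idx=0 pred=T actual=T -> ctr[0]=3
Ev 5: PC=0 idx=0 pred=T actual=T -> ctr[0]=3
Ev 6: PC=2 idx=2 pred=T actual=T -> ctr[2]=3
Ev 7: PC=2 idx=2 pred=T actual=T -> ctr[2]=3
Ev 8: PC=1 idx=1 pred=N actual=N -> ctr[1]=0
Ev 9: PC=2 idx=2 pred=T actual=N -> ctr[2]=2

Answer: N N T T T T T N T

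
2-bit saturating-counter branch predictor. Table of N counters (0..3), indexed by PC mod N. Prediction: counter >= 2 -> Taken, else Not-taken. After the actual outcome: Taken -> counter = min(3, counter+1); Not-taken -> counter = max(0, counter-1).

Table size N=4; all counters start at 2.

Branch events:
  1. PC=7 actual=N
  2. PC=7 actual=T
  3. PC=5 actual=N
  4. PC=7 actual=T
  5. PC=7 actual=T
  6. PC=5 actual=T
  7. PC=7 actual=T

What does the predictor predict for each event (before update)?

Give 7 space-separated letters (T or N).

Answer: T N T T T N T

Derivation:
Ev 1: PC=7 idx=3 pred=T actual=N -> ctr[3]=1
Ev 2: PC=7 idx=3 pred=N actual=T -> ctr[3]=2
Ev 3: PC=5 idx=1 pred=T actual=N -> ctr[1]=1
Ev 4: PC=7 idx=3 pred=T actual=T -> ctr[3]=3
Ev 5: PC=7 idx=3 pred=T actual=T -> ctr[3]=3
Ev 6: PC=5 idx=1 pred=N actual=T -> ctr[1]=2
Ev 7: PC=7 idx=3 pred=T actual=T -> ctr[3]=3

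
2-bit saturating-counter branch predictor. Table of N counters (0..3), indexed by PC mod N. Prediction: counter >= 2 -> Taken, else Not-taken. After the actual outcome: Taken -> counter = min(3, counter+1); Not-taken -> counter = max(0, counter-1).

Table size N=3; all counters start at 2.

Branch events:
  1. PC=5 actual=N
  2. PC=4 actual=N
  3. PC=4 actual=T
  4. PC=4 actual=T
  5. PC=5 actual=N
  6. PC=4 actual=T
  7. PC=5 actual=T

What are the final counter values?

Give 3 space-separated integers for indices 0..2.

Ev 1: PC=5 idx=2 pred=T actual=N -> ctr[2]=1
Ev 2: PC=4 idx=1 pred=T actual=N -> ctr[1]=1
Ev 3: PC=4 idx=1 pred=N actual=T -> ctr[1]=2
Ev 4: PC=4 idx=1 pred=T actual=T -> ctr[1]=3
Ev 5: PC=5 idx=2 pred=N actual=N -> ctr[2]=0
Ev 6: PC=4 idx=1 pred=T actual=T -> ctr[1]=3
Ev 7: PC=5 idx=2 pred=N actual=T -> ctr[2]=1

Answer: 2 3 1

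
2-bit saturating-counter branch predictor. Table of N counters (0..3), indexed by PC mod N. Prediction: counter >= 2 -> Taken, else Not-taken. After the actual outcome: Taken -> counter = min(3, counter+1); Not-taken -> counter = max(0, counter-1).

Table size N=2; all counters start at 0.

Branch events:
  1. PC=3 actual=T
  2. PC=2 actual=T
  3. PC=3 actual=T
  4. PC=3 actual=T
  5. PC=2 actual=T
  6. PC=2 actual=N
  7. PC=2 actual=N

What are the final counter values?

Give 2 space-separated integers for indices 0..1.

Answer: 0 3

Derivation:
Ev 1: PC=3 idx=1 pred=N actual=T -> ctr[1]=1
Ev 2: PC=2 idx=0 pred=N actual=T -> ctr[0]=1
Ev 3: PC=3 idx=1 pred=N actual=T -> ctr[1]=2
Ev 4: PC=3 idx=1 pred=T actual=T -> ctr[1]=3
Ev 5: PC=2 idx=0 pred=N actual=T -> ctr[0]=2
Ev 6: PC=2 idx=0 pred=T actual=N -> ctr[0]=1
Ev 7: PC=2 idx=0 pred=N actual=N -> ctr[0]=0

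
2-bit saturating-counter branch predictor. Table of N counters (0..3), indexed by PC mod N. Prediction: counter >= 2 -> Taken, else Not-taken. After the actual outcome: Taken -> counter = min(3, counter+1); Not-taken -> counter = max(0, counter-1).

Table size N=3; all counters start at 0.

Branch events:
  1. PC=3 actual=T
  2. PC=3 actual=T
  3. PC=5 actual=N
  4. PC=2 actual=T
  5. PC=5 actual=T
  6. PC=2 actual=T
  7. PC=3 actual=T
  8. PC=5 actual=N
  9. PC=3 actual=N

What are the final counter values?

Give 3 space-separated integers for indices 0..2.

Answer: 2 0 2

Derivation:
Ev 1: PC=3 idx=0 pred=N actual=T -> ctr[0]=1
Ev 2: PC=3 idx=0 pred=N actual=T -> ctr[0]=2
Ev 3: PC=5 idx=2 pred=N actual=N -> ctr[2]=0
Ev 4: PC=2 idx=2 pred=N actual=T -> ctr[2]=1
Ev 5: PC=5 idx=2 pred=N actual=T -> ctr[2]=2
Ev 6: PC=2 idx=2 pred=T actual=T -> ctr[2]=3
Ev 7: PC=3 idx=0 pred=T actual=T -> ctr[0]=3
Ev 8: PC=5 idx=2 pred=T actual=N -> ctr[2]=2
Ev 9: PC=3 idx=0 pred=T actual=N -> ctr[0]=2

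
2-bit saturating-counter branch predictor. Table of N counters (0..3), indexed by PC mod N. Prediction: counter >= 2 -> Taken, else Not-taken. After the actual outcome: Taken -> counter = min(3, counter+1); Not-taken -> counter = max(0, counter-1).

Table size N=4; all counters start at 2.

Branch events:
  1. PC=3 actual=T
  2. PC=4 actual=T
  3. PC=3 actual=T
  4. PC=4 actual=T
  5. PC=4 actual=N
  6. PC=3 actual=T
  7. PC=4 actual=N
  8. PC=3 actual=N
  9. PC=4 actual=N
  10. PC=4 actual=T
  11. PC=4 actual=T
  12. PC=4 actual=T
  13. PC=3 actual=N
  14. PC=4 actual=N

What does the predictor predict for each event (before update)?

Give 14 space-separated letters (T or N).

Answer: T T T T T T T T N N N T T T

Derivation:
Ev 1: PC=3 idx=3 pred=T actual=T -> ctr[3]=3
Ev 2: PC=4 idx=0 pred=T actual=T -> ctr[0]=3
Ev 3: PC=3 idx=3 pred=T actual=T -> ctr[3]=3
Ev 4: PC=4 idx=0 pred=T actual=T -> ctr[0]=3
Ev 5: PC=4 idx=0 pred=T actual=N -> ctr[0]=2
Ev 6: PC=3 idx=3 pred=T actual=T -> ctr[3]=3
Ev 7: PC=4 idx=0 pred=T actual=N -> ctr[0]=1
Ev 8: PC=3 idx=3 pred=T actual=N -> ctr[3]=2
Ev 9: PC=4 idx=0 pred=N actual=N -> ctr[0]=0
Ev 10: PC=4 idx=0 pred=N actual=T -> ctr[0]=1
Ev 11: PC=4 idx=0 pred=N actual=T -> ctr[0]=2
Ev 12: PC=4 idx=0 pred=T actual=T -> ctr[0]=3
Ev 13: PC=3 idx=3 pred=T actual=N -> ctr[3]=1
Ev 14: PC=4 idx=0 pred=T actual=N -> ctr[0]=2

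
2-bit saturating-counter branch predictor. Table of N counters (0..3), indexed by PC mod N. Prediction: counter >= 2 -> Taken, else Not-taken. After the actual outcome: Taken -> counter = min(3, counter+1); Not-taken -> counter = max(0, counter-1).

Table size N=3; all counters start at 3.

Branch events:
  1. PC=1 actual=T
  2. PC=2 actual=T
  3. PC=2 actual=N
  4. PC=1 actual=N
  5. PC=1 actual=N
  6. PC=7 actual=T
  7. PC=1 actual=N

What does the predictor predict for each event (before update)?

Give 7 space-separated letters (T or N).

Ev 1: PC=1 idx=1 pred=T actual=T -> ctr[1]=3
Ev 2: PC=2 idx=2 pred=T actual=T -> ctr[2]=3
Ev 3: PC=2 idx=2 pred=T actual=N -> ctr[2]=2
Ev 4: PC=1 idx=1 pred=T actual=N -> ctr[1]=2
Ev 5: PC=1 idx=1 pred=T actual=N -> ctr[1]=1
Ev 6: PC=7 idx=1 pred=N actual=T -> ctr[1]=2
Ev 7: PC=1 idx=1 pred=T actual=N -> ctr[1]=1

Answer: T T T T T N T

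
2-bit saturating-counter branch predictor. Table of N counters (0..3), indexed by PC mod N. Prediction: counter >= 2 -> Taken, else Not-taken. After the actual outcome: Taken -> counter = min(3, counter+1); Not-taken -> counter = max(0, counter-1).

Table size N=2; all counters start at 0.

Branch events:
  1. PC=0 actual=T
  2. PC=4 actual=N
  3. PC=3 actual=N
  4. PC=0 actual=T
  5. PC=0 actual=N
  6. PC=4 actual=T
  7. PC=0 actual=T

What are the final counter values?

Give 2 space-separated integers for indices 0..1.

Ev 1: PC=0 idx=0 pred=N actual=T -> ctr[0]=1
Ev 2: PC=4 idx=0 pred=N actual=N -> ctr[0]=0
Ev 3: PC=3 idx=1 pred=N actual=N -> ctr[1]=0
Ev 4: PC=0 idx=0 pred=N actual=T -> ctr[0]=1
Ev 5: PC=0 idx=0 pred=N actual=N -> ctr[0]=0
Ev 6: PC=4 idx=0 pred=N actual=T -> ctr[0]=1
Ev 7: PC=0 idx=0 pred=N actual=T -> ctr[0]=2

Answer: 2 0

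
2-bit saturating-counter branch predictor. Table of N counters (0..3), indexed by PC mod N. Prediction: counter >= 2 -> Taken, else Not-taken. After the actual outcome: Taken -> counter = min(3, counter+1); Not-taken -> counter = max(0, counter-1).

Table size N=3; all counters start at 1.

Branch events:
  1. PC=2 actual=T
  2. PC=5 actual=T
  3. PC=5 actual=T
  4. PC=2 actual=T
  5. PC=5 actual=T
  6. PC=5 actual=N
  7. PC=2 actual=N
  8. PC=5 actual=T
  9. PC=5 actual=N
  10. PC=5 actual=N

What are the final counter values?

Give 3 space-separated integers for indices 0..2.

Answer: 1 1 0

Derivation:
Ev 1: PC=2 idx=2 pred=N actual=T -> ctr[2]=2
Ev 2: PC=5 idx=2 pred=T actual=T -> ctr[2]=3
Ev 3: PC=5 idx=2 pred=T actual=T -> ctr[2]=3
Ev 4: PC=2 idx=2 pred=T actual=T -> ctr[2]=3
Ev 5: PC=5 idx=2 pred=T actual=T -> ctr[2]=3
Ev 6: PC=5 idx=2 pred=T actual=N -> ctr[2]=2
Ev 7: PC=2 idx=2 pred=T actual=N -> ctr[2]=1
Ev 8: PC=5 idx=2 pred=N actual=T -> ctr[2]=2
Ev 9: PC=5 idx=2 pred=T actual=N -> ctr[2]=1
Ev 10: PC=5 idx=2 pred=N actual=N -> ctr[2]=0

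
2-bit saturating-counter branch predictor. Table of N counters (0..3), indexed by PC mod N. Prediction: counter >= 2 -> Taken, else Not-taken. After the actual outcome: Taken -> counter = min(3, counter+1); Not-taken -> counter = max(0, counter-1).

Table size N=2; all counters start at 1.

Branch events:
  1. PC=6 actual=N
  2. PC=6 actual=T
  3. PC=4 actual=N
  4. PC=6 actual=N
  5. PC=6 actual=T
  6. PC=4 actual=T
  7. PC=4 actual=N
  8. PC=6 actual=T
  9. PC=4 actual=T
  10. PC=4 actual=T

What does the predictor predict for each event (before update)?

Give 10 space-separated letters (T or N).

Answer: N N N N N N T N T T

Derivation:
Ev 1: PC=6 idx=0 pred=N actual=N -> ctr[0]=0
Ev 2: PC=6 idx=0 pred=N actual=T -> ctr[0]=1
Ev 3: PC=4 idx=0 pred=N actual=N -> ctr[0]=0
Ev 4: PC=6 idx=0 pred=N actual=N -> ctr[0]=0
Ev 5: PC=6 idx=0 pred=N actual=T -> ctr[0]=1
Ev 6: PC=4 idx=0 pred=N actual=T -> ctr[0]=2
Ev 7: PC=4 idx=0 pred=T actual=N -> ctr[0]=1
Ev 8: PC=6 idx=0 pred=N actual=T -> ctr[0]=2
Ev 9: PC=4 idx=0 pred=T actual=T -> ctr[0]=3
Ev 10: PC=4 idx=0 pred=T actual=T -> ctr[0]=3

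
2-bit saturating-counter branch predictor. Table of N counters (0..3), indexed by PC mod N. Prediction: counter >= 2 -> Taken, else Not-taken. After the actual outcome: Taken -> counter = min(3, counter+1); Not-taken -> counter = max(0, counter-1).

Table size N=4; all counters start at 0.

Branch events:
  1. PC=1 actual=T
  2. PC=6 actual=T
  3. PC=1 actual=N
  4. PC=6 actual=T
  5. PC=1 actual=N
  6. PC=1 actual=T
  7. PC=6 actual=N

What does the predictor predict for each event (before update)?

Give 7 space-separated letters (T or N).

Ev 1: PC=1 idx=1 pred=N actual=T -> ctr[1]=1
Ev 2: PC=6 idx=2 pred=N actual=T -> ctr[2]=1
Ev 3: PC=1 idx=1 pred=N actual=N -> ctr[1]=0
Ev 4: PC=6 idx=2 pred=N actual=T -> ctr[2]=2
Ev 5: PC=1 idx=1 pred=N actual=N -> ctr[1]=0
Ev 6: PC=1 idx=1 pred=N actual=T -> ctr[1]=1
Ev 7: PC=6 idx=2 pred=T actual=N -> ctr[2]=1

Answer: N N N N N N T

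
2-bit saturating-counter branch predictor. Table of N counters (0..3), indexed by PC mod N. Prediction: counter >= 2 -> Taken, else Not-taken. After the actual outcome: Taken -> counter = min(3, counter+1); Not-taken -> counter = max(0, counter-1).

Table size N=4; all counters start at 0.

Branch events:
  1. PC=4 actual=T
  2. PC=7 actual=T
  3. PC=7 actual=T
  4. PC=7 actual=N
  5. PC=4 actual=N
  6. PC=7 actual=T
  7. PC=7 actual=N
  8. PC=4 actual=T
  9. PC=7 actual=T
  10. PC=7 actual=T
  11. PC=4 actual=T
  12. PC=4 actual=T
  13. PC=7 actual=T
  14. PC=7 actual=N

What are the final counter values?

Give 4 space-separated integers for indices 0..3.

Ev 1: PC=4 idx=0 pred=N actual=T -> ctr[0]=1
Ev 2: PC=7 idx=3 pred=N actual=T -> ctr[3]=1
Ev 3: PC=7 idx=3 pred=N actual=T -> ctr[3]=2
Ev 4: PC=7 idx=3 pred=T actual=N -> ctr[3]=1
Ev 5: PC=4 idx=0 pred=N actual=N -> ctr[0]=0
Ev 6: PC=7 idx=3 pred=N actual=T -> ctr[3]=2
Ev 7: PC=7 idx=3 pred=T actual=N -> ctr[3]=1
Ev 8: PC=4 idx=0 pred=N actual=T -> ctr[0]=1
Ev 9: PC=7 idx=3 pred=N actual=T -> ctr[3]=2
Ev 10: PC=7 idx=3 pred=T actual=T -> ctr[3]=3
Ev 11: PC=4 idx=0 pred=N actual=T -> ctr[0]=2
Ev 12: PC=4 idx=0 pred=T actual=T -> ctr[0]=3
Ev 13: PC=7 idx=3 pred=T actual=T -> ctr[3]=3
Ev 14: PC=7 idx=3 pred=T actual=N -> ctr[3]=2

Answer: 3 0 0 2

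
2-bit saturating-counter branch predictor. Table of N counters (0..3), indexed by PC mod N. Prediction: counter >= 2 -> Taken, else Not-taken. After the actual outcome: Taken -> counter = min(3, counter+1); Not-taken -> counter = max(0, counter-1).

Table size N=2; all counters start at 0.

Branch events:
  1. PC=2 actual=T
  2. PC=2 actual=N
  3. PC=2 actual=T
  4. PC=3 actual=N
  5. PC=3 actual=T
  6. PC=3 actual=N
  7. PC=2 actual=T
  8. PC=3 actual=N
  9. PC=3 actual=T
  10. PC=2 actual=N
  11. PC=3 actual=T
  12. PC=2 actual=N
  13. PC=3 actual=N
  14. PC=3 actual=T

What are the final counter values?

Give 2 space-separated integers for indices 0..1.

Answer: 0 2

Derivation:
Ev 1: PC=2 idx=0 pred=N actual=T -> ctr[0]=1
Ev 2: PC=2 idx=0 pred=N actual=N -> ctr[0]=0
Ev 3: PC=2 idx=0 pred=N actual=T -> ctr[0]=1
Ev 4: PC=3 idx=1 pred=N actual=N -> ctr[1]=0
Ev 5: PC=3 idx=1 pred=N actual=T -> ctr[1]=1
Ev 6: PC=3 idx=1 pred=N actual=N -> ctr[1]=0
Ev 7: PC=2 idx=0 pred=N actual=T -> ctr[0]=2
Ev 8: PC=3 idx=1 pred=N actual=N -> ctr[1]=0
Ev 9: PC=3 idx=1 pred=N actual=T -> ctr[1]=1
Ev 10: PC=2 idx=0 pred=T actual=N -> ctr[0]=1
Ev 11: PC=3 idx=1 pred=N actual=T -> ctr[1]=2
Ev 12: PC=2 idx=0 pred=N actual=N -> ctr[0]=0
Ev 13: PC=3 idx=1 pred=T actual=N -> ctr[1]=1
Ev 14: PC=3 idx=1 pred=N actual=T -> ctr[1]=2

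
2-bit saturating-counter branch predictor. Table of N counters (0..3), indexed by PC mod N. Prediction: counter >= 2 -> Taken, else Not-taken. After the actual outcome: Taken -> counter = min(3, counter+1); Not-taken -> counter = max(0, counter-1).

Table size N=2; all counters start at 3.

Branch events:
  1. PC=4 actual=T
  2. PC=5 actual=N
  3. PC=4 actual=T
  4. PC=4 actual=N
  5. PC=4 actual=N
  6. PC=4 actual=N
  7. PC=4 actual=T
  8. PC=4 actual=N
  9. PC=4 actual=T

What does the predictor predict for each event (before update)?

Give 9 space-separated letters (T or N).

Answer: T T T T T N N N N

Derivation:
Ev 1: PC=4 idx=0 pred=T actual=T -> ctr[0]=3
Ev 2: PC=5 idx=1 pred=T actual=N -> ctr[1]=2
Ev 3: PC=4 idx=0 pred=T actual=T -> ctr[0]=3
Ev 4: PC=4 idx=0 pred=T actual=N -> ctr[0]=2
Ev 5: PC=4 idx=0 pred=T actual=N -> ctr[0]=1
Ev 6: PC=4 idx=0 pred=N actual=N -> ctr[0]=0
Ev 7: PC=4 idx=0 pred=N actual=T -> ctr[0]=1
Ev 8: PC=4 idx=0 pred=N actual=N -> ctr[0]=0
Ev 9: PC=4 idx=0 pred=N actual=T -> ctr[0]=1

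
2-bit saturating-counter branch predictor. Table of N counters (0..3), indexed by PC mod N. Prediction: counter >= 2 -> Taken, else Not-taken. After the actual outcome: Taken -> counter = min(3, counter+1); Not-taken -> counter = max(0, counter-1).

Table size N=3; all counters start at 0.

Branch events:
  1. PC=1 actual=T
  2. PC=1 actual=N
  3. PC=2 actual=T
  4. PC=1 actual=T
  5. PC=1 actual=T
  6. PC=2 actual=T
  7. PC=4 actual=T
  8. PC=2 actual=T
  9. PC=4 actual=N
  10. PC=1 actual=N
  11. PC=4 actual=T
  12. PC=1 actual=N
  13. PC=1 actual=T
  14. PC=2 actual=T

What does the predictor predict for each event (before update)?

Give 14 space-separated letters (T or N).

Answer: N N N N N N T T T T N T N T

Derivation:
Ev 1: PC=1 idx=1 pred=N actual=T -> ctr[1]=1
Ev 2: PC=1 idx=1 pred=N actual=N -> ctr[1]=0
Ev 3: PC=2 idx=2 pred=N actual=T -> ctr[2]=1
Ev 4: PC=1 idx=1 pred=N actual=T -> ctr[1]=1
Ev 5: PC=1 idx=1 pred=N actual=T -> ctr[1]=2
Ev 6: PC=2 idx=2 pred=N actual=T -> ctr[2]=2
Ev 7: PC=4 idx=1 pred=T actual=T -> ctr[1]=3
Ev 8: PC=2 idx=2 pred=T actual=T -> ctr[2]=3
Ev 9: PC=4 idx=1 pred=T actual=N -> ctr[1]=2
Ev 10: PC=1 idx=1 pred=T actual=N -> ctr[1]=1
Ev 11: PC=4 idx=1 pred=N actual=T -> ctr[1]=2
Ev 12: PC=1 idx=1 pred=T actual=N -> ctr[1]=1
Ev 13: PC=1 idx=1 pred=N actual=T -> ctr[1]=2
Ev 14: PC=2 idx=2 pred=T actual=T -> ctr[2]=3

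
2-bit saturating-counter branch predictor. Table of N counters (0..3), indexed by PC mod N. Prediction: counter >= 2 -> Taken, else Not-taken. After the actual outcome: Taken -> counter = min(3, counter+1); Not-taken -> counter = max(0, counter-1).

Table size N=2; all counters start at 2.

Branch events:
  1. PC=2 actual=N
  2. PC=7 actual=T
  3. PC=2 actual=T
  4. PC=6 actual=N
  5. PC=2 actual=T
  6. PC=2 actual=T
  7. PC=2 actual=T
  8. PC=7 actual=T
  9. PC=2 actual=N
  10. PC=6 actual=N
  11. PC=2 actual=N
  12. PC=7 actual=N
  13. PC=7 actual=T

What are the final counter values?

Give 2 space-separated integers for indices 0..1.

Answer: 0 3

Derivation:
Ev 1: PC=2 idx=0 pred=T actual=N -> ctr[0]=1
Ev 2: PC=7 idx=1 pred=T actual=T -> ctr[1]=3
Ev 3: PC=2 idx=0 pred=N actual=T -> ctr[0]=2
Ev 4: PC=6 idx=0 pred=T actual=N -> ctr[0]=1
Ev 5: PC=2 idx=0 pred=N actual=T -> ctr[0]=2
Ev 6: PC=2 idx=0 pred=T actual=T -> ctr[0]=3
Ev 7: PC=2 idx=0 pred=T actual=T -> ctr[0]=3
Ev 8: PC=7 idx=1 pred=T actual=T -> ctr[1]=3
Ev 9: PC=2 idx=0 pred=T actual=N -> ctr[0]=2
Ev 10: PC=6 idx=0 pred=T actual=N -> ctr[0]=1
Ev 11: PC=2 idx=0 pred=N actual=N -> ctr[0]=0
Ev 12: PC=7 idx=1 pred=T actual=N -> ctr[1]=2
Ev 13: PC=7 idx=1 pred=T actual=T -> ctr[1]=3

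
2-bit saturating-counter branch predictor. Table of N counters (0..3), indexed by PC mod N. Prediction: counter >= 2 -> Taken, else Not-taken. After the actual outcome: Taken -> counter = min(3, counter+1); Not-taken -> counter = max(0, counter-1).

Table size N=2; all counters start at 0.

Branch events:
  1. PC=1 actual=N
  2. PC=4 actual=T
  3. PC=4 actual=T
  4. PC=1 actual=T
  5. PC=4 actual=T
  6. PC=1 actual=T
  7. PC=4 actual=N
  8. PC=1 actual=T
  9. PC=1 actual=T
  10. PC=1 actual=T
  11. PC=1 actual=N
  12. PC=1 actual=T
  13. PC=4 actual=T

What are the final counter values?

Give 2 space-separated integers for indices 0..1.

Ev 1: PC=1 idx=1 pred=N actual=N -> ctr[1]=0
Ev 2: PC=4 idx=0 pred=N actual=T -> ctr[0]=1
Ev 3: PC=4 idx=0 pred=N actual=T -> ctr[0]=2
Ev 4: PC=1 idx=1 pred=N actual=T -> ctr[1]=1
Ev 5: PC=4 idx=0 pred=T actual=T -> ctr[0]=3
Ev 6: PC=1 idx=1 pred=N actual=T -> ctr[1]=2
Ev 7: PC=4 idx=0 pred=T actual=N -> ctr[0]=2
Ev 8: PC=1 idx=1 pred=T actual=T -> ctr[1]=3
Ev 9: PC=1 idx=1 pred=T actual=T -> ctr[1]=3
Ev 10: PC=1 idx=1 pred=T actual=T -> ctr[1]=3
Ev 11: PC=1 idx=1 pred=T actual=N -> ctr[1]=2
Ev 12: PC=1 idx=1 pred=T actual=T -> ctr[1]=3
Ev 13: PC=4 idx=0 pred=T actual=T -> ctr[0]=3

Answer: 3 3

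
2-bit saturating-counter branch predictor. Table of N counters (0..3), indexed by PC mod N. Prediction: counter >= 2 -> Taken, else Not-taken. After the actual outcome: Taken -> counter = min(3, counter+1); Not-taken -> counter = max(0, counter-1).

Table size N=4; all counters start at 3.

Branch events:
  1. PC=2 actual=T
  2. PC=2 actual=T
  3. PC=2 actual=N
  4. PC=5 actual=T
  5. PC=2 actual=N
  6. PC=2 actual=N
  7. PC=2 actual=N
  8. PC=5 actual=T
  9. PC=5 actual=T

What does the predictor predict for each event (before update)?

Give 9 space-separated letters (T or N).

Answer: T T T T T N N T T

Derivation:
Ev 1: PC=2 idx=2 pred=T actual=T -> ctr[2]=3
Ev 2: PC=2 idx=2 pred=T actual=T -> ctr[2]=3
Ev 3: PC=2 idx=2 pred=T actual=N -> ctr[2]=2
Ev 4: PC=5 idx=1 pred=T actual=T -> ctr[1]=3
Ev 5: PC=2 idx=2 pred=T actual=N -> ctr[2]=1
Ev 6: PC=2 idx=2 pred=N actual=N -> ctr[2]=0
Ev 7: PC=2 idx=2 pred=N actual=N -> ctr[2]=0
Ev 8: PC=5 idx=1 pred=T actual=T -> ctr[1]=3
Ev 9: PC=5 idx=1 pred=T actual=T -> ctr[1]=3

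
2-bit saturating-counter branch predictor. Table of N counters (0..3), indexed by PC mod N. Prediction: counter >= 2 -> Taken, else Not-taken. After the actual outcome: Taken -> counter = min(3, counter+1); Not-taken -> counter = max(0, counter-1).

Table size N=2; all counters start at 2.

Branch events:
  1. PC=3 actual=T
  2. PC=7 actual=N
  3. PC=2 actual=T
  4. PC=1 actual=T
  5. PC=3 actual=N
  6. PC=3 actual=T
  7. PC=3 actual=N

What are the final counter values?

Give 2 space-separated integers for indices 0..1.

Ev 1: PC=3 idx=1 pred=T actual=T -> ctr[1]=3
Ev 2: PC=7 idx=1 pred=T actual=N -> ctr[1]=2
Ev 3: PC=2 idx=0 pred=T actual=T -> ctr[0]=3
Ev 4: PC=1 idx=1 pred=T actual=T -> ctr[1]=3
Ev 5: PC=3 idx=1 pred=T actual=N -> ctr[1]=2
Ev 6: PC=3 idx=1 pred=T actual=T -> ctr[1]=3
Ev 7: PC=3 idx=1 pred=T actual=N -> ctr[1]=2

Answer: 3 2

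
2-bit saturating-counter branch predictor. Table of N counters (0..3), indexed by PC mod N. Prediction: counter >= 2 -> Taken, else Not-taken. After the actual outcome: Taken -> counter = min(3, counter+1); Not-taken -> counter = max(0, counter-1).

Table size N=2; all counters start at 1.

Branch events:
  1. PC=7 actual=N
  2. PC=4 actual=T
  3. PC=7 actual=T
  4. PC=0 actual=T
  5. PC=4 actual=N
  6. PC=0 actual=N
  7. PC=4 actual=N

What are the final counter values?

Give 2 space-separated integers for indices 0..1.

Answer: 0 1

Derivation:
Ev 1: PC=7 idx=1 pred=N actual=N -> ctr[1]=0
Ev 2: PC=4 idx=0 pred=N actual=T -> ctr[0]=2
Ev 3: PC=7 idx=1 pred=N actual=T -> ctr[1]=1
Ev 4: PC=0 idx=0 pred=T actual=T -> ctr[0]=3
Ev 5: PC=4 idx=0 pred=T actual=N -> ctr[0]=2
Ev 6: PC=0 idx=0 pred=T actual=N -> ctr[0]=1
Ev 7: PC=4 idx=0 pred=N actual=N -> ctr[0]=0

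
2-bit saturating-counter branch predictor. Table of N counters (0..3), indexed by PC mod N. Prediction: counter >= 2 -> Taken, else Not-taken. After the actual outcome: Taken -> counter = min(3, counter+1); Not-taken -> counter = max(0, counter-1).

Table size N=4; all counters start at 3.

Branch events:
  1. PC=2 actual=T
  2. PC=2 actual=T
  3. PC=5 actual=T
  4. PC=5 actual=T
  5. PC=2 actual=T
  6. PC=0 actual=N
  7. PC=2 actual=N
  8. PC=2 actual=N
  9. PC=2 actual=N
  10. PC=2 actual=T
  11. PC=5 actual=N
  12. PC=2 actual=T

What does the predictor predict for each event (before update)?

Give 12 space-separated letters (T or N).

Answer: T T T T T T T T N N T N

Derivation:
Ev 1: PC=2 idx=2 pred=T actual=T -> ctr[2]=3
Ev 2: PC=2 idx=2 pred=T actual=T -> ctr[2]=3
Ev 3: PC=5 idx=1 pred=T actual=T -> ctr[1]=3
Ev 4: PC=5 idx=1 pred=T actual=T -> ctr[1]=3
Ev 5: PC=2 idx=2 pred=T actual=T -> ctr[2]=3
Ev 6: PC=0 idx=0 pred=T actual=N -> ctr[0]=2
Ev 7: PC=2 idx=2 pred=T actual=N -> ctr[2]=2
Ev 8: PC=2 idx=2 pred=T actual=N -> ctr[2]=1
Ev 9: PC=2 idx=2 pred=N actual=N -> ctr[2]=0
Ev 10: PC=2 idx=2 pred=N actual=T -> ctr[2]=1
Ev 11: PC=5 idx=1 pred=T actual=N -> ctr[1]=2
Ev 12: PC=2 idx=2 pred=N actual=T -> ctr[2]=2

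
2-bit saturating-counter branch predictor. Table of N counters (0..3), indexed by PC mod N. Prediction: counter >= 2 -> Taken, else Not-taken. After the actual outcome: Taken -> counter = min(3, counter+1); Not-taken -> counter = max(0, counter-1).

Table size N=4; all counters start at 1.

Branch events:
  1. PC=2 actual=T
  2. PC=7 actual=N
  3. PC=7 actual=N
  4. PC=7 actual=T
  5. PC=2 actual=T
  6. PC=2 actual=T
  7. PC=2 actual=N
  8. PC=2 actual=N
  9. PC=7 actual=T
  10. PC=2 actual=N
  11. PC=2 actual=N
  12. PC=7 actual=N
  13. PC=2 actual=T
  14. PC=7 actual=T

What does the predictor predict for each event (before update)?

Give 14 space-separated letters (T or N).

Answer: N N N N T T T T N N N T N N

Derivation:
Ev 1: PC=2 idx=2 pred=N actual=T -> ctr[2]=2
Ev 2: PC=7 idx=3 pred=N actual=N -> ctr[3]=0
Ev 3: PC=7 idx=3 pred=N actual=N -> ctr[3]=0
Ev 4: PC=7 idx=3 pred=N actual=T -> ctr[3]=1
Ev 5: PC=2 idx=2 pred=T actual=T -> ctr[2]=3
Ev 6: PC=2 idx=2 pred=T actual=T -> ctr[2]=3
Ev 7: PC=2 idx=2 pred=T actual=N -> ctr[2]=2
Ev 8: PC=2 idx=2 pred=T actual=N -> ctr[2]=1
Ev 9: PC=7 idx=3 pred=N actual=T -> ctr[3]=2
Ev 10: PC=2 idx=2 pred=N actual=N -> ctr[2]=0
Ev 11: PC=2 idx=2 pred=N actual=N -> ctr[2]=0
Ev 12: PC=7 idx=3 pred=T actual=N -> ctr[3]=1
Ev 13: PC=2 idx=2 pred=N actual=T -> ctr[2]=1
Ev 14: PC=7 idx=3 pred=N actual=T -> ctr[3]=2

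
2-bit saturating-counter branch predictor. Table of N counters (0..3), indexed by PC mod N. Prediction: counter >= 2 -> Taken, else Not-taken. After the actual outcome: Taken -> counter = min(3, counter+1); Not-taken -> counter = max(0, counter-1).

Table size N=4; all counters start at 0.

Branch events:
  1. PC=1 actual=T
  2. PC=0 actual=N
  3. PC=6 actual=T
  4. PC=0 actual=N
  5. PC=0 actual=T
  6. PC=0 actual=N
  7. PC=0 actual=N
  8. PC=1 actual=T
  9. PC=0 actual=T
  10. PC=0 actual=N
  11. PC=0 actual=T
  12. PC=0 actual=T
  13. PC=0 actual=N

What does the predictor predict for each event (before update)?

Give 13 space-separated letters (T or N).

Ev 1: PC=1 idx=1 pred=N actual=T -> ctr[1]=1
Ev 2: PC=0 idx=0 pred=N actual=N -> ctr[0]=0
Ev 3: PC=6 idx=2 pred=N actual=T -> ctr[2]=1
Ev 4: PC=0 idx=0 pred=N actual=N -> ctr[0]=0
Ev 5: PC=0 idx=0 pred=N actual=T -> ctr[0]=1
Ev 6: PC=0 idx=0 pred=N actual=N -> ctr[0]=0
Ev 7: PC=0 idx=0 pred=N actual=N -> ctr[0]=0
Ev 8: PC=1 idx=1 pred=N actual=T -> ctr[1]=2
Ev 9: PC=0 idx=0 pred=N actual=T -> ctr[0]=1
Ev 10: PC=0 idx=0 pred=N actual=N -> ctr[0]=0
Ev 11: PC=0 idx=0 pred=N actual=T -> ctr[0]=1
Ev 12: PC=0 idx=0 pred=N actual=T -> ctr[0]=2
Ev 13: PC=0 idx=0 pred=T actual=N -> ctr[0]=1

Answer: N N N N N N N N N N N N T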